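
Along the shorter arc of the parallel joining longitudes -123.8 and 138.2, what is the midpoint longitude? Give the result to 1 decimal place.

Signed shortest Δλ from -123.8° to +138.2° is -98.0°.
Midpoint longitude = -123.8° + (-98.0°)/2 = -123.8° − 49.0° = -172.8°.
(The naïve average (-123.8 + +138.2)/2 = 7.2° is on the wrong side of the globe.)

-172.8°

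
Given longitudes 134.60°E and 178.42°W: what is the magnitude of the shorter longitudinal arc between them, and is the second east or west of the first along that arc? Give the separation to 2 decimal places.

Raw difference: -178.42 − 134.60 = -313.02°.
Normalise into (−180°, 180°]: -313.02° + 360° = 46.98°.
Positive ⇒ the second point lies to the east; separation 46.98°.

46.98° east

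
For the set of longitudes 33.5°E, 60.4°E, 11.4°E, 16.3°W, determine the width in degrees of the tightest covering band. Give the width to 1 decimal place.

Sort the longitudes: -16.3°, +11.4°, +33.5°, +60.4°.
Eastward gaps between consecutive values (wrapping around): 27.7°, 22.1°, 26.9°, 283.3°.
Largest gap = 283.3° ⇒ minimal covering band is its complement: 360° − 283.3° = 76.7°.
Band runs from -16.3° eastward to +60.4°.

76.7°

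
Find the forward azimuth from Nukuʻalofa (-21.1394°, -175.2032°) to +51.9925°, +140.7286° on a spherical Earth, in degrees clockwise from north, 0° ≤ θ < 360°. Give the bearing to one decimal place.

Δλ = 140.7286 − -175.2032 = 315.9318°; wrapped into (−180°, 180°]: -44.0682°.
θ = atan2( sin Δλ · cos φ₂ , cos φ₁ · sin φ₂ − sin φ₁ · cos φ₂ · cos Δλ )
  = atan2(-0.42827, 0.89447) = -25.585° → normalised to [0°, 360°): 334.415°.

334.4°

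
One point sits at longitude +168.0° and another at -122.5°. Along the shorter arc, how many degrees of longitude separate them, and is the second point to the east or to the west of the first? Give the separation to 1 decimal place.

Raw difference: -122.5 − 168.0 = -290.5°.
Normalise into (−180°, 180°]: -290.5° + 360° = 69.5°.
Positive ⇒ the second point lies to the east; separation 69.5°.

69.5° east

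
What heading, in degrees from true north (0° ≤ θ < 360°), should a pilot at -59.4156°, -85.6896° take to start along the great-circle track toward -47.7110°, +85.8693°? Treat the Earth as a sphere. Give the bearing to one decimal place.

174.1°

Δλ = 85.8693 − -85.6896 = 171.5589°.
θ = atan2( sin Δλ · cos φ₂ , cos φ₁ · sin φ₂ − sin φ₁ · cos φ₂ · cos Δλ )
  = atan2(0.09877, -0.94938) = 174.060° → normalised to [0°, 360°): 174.060°.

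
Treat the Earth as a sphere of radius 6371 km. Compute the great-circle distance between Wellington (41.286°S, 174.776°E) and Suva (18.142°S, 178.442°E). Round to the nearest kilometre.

2597 km

Δλ = 178.442 − 174.776 = 3.666°.
Δφ = -18.142 − -41.286 = 23.144°.
a = sin²(Δφ/2) + cos φ₁ · cos φ₂ · sin²(Δλ/2) = 0.040971.
c = 2·atan2(√a, √(1−a)) = 0.40764 rad → d = 6371·c ≈ 2597.08 km.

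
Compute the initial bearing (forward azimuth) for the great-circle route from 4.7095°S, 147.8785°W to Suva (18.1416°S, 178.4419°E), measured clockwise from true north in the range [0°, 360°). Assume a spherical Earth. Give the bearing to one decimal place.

245.0°

Δλ = 178.4419 − -147.8785 = 326.3204°; wrapped into (−180°, 180°]: -33.6796°.
θ = atan2( sin Δλ · cos φ₂ , cos φ₁ · sin φ₂ − sin φ₁ · cos φ₂ · cos Δλ )
  = atan2(-0.52698, -0.24539) = -114.969° → normalised to [0°, 360°): 245.031°.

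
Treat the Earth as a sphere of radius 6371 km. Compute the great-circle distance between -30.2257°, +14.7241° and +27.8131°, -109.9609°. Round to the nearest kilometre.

Δλ = -109.9609 − 14.7241 = -124.6850°.
Δφ = 27.8131 − -30.2257 = 58.0388°.
a = sin²(Δφ/2) + cos φ₁ · cos φ₂ · sin²(Δλ/2) = 0.834890.
c = 2·atan2(√a, √(1−a)) = 2.30471 rad → d = 6371·c ≈ 14683.30 km.

14683 km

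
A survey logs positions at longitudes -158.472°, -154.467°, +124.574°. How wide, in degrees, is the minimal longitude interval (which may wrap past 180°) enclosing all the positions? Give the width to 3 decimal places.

Sort the longitudes: -158.472°, -154.467°, +124.574°.
Eastward gaps between consecutive values (wrapping around): 4.005°, 279.041°, 76.954°.
Largest gap = 279.041° ⇒ minimal covering band is its complement: 360° − 279.041° = 80.959°.
Band runs from +124.574° eastward to -154.467°, crossing the antimeridian.

80.959°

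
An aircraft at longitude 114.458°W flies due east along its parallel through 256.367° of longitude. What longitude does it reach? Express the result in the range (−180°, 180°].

Start at -114.458°; shift +256.367° → +141.909°.
+141.909° already lies in (−180°, 180°].

141.909°E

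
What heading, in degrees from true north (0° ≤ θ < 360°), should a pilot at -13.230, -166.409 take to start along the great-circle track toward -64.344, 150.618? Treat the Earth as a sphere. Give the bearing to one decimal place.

Δλ = 150.618 − -166.409 = 317.027°; wrapped into (−180°, 180°]: -42.973°.
θ = atan2( sin Δλ · cos φ₂ , cos φ₁ · sin φ₂ − sin φ₁ · cos φ₂ · cos Δλ )
  = atan2(-0.29513, -0.80498) = -159.865° → normalised to [0°, 360°): 200.135°.

200.1°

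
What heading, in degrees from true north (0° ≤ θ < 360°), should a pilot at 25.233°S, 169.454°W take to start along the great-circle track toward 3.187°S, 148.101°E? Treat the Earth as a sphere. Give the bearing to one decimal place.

291.4°

Δλ = 148.101 − -169.454 = 317.555°; wrapped into (−180°, 180°]: -42.445°.
θ = atan2( sin Δλ · cos φ₂ , cos φ₁ · sin φ₂ − sin φ₁ · cos φ₂ · cos Δλ )
  = atan2(-0.67384, 0.26380) = -68.620° → normalised to [0°, 360°): 291.380°.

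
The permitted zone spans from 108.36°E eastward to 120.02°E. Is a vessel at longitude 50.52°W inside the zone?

Band width going east from +108.36° to +120.02°: ((120.02 − 108.36) mod 360) = 11.66°.
Offset of -50.52° east of the west edge: ((-50.52 − 108.36) mod 360) = 201.12°.
201.12° > 11.66° ⇒ outside.

No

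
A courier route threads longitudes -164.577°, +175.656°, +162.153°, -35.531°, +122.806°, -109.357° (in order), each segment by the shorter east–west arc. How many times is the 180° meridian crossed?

3

Leg 1: -164.577° → +175.656°, shortest Δλ = -19.767° (west) — crosses 180°.
Leg 2: +175.656° → +162.153°, shortest Δλ = -13.503° (west) — does not cross 180°.
Leg 3: +162.153° → -35.531°, shortest Δλ = 162.316° (east) — crosses 180°.
Leg 4: -35.531° → +122.806°, shortest Δλ = 158.337° (east) — does not cross 180°.
Leg 5: +122.806° → -109.357°, shortest Δλ = 127.837° (east) — crosses 180°.
Total crossings: 3.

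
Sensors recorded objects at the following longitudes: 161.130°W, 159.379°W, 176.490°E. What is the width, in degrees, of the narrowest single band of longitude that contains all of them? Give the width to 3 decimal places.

24.131°

Sort the longitudes: -161.130°, -159.379°, +176.490°.
Eastward gaps between consecutive values (wrapping around): 1.751°, 335.869°, 22.380°.
Largest gap = 335.869° ⇒ minimal covering band is its complement: 360° − 335.869° = 24.131°.
Band runs from +176.490° eastward to -159.379°, crossing the antimeridian.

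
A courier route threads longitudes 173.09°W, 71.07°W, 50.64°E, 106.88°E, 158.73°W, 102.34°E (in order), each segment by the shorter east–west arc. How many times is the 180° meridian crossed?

Leg 1: -173.09° → -71.07°, shortest Δλ = 102.02° (east) — does not cross 180°.
Leg 2: -71.07° → +50.64°, shortest Δλ = 121.71° (east) — does not cross 180°.
Leg 3: +50.64° → +106.88°, shortest Δλ = 56.24° (east) — does not cross 180°.
Leg 4: +106.88° → -158.73°, shortest Δλ = 94.39° (east) — crosses 180°.
Leg 5: -158.73° → +102.34°, shortest Δλ = -98.93° (west) — crosses 180°.
Total crossings: 2.

2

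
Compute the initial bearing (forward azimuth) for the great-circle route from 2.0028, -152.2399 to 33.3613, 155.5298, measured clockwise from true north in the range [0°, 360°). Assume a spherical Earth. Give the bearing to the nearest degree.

309°

Δλ = 155.5298 − -152.2399 = 307.7697°; wrapped into (−180°, 180°]: -52.2303°.
θ = atan2( sin Δλ · cos φ₂ , cos φ₁ · sin φ₂ − sin φ₁ · cos φ₂ · cos Δλ )
  = atan2(-0.66022, 0.53170) = -51.154° → normalised to [0°, 360°): 308.846°.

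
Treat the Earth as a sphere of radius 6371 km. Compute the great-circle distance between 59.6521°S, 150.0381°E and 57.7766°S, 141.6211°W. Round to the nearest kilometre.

3775 km

Δλ = -141.6211 − 150.0381 = -291.6592°; wrapped into (−180°, 180°]: 68.3408°.
Δφ = -57.7766 − -59.6521 = 1.8755°.
a = sin²(Δφ/2) + cos φ₁ · cos φ₂ · sin²(Δλ/2) = 0.085255.
c = 2·atan2(√a, √(1−a)) = 0.59260 rad → d = 6371·c ≈ 3775.48 km.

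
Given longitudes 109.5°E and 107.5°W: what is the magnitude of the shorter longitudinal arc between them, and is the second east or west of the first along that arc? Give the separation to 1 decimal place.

143.0° east

Raw difference: -107.5 − 109.5 = -217.0°.
Normalise into (−180°, 180°]: -217.0° + 360° = 143.0°.
Positive ⇒ the second point lies to the east; separation 143.0°.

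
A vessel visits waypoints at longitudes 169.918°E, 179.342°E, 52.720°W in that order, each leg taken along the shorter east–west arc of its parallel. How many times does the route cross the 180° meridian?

Leg 1: +169.918° → +179.342°, shortest Δλ = 9.424° (east) — does not cross 180°.
Leg 2: +179.342° → -52.720°, shortest Δλ = 127.938° (east) — crosses 180°.
Total crossings: 1.

1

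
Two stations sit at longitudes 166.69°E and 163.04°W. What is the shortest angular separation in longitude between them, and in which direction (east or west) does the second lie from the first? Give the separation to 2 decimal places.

Raw difference: -163.04 − 166.69 = -329.73°.
Normalise into (−180°, 180°]: -329.73° + 360° = 30.27°.
Positive ⇒ the second point lies to the east; separation 30.27°.

30.27° east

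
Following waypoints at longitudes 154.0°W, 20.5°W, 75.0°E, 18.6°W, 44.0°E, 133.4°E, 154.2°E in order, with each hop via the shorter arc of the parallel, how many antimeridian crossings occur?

Leg 1: -154.0° → -20.5°, shortest Δλ = 133.5° (east) — does not cross 180°.
Leg 2: -20.5° → +75.0°, shortest Δλ = 95.5° (east) — does not cross 180°.
Leg 3: +75.0° → -18.6°, shortest Δλ = -93.6° (west) — does not cross 180°.
Leg 4: -18.6° → +44.0°, shortest Δλ = 62.6° (east) — does not cross 180°.
Leg 5: +44.0° → +133.4°, shortest Δλ = 89.4° (east) — does not cross 180°.
Leg 6: +133.4° → +154.2°, shortest Δλ = 20.8° (east) — does not cross 180°.
Total crossings: 0.

0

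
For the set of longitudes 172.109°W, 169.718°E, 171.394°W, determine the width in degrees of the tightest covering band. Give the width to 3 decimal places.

18.888°

Sort the longitudes: -172.109°, -171.394°, +169.718°.
Eastward gaps between consecutive values (wrapping around): 0.715°, 341.112°, 18.173°.
Largest gap = 341.112° ⇒ minimal covering band is its complement: 360° − 341.112° = 18.888°.
Band runs from +169.718° eastward to -171.394°, crossing the antimeridian.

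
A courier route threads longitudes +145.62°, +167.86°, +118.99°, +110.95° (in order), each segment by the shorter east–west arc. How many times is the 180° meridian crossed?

0

Leg 1: +145.62° → +167.86°, shortest Δλ = 22.24° (east) — does not cross 180°.
Leg 2: +167.86° → +118.99°, shortest Δλ = -48.87° (west) — does not cross 180°.
Leg 3: +118.99° → +110.95°, shortest Δλ = -8.04° (west) — does not cross 180°.
Total crossings: 0.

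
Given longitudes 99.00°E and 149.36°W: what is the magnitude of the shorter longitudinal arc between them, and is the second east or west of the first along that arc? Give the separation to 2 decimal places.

111.64° east

Raw difference: -149.36 − 99.00 = -248.36°.
Normalise into (−180°, 180°]: -248.36° + 360° = 111.64°.
Positive ⇒ the second point lies to the east; separation 111.64°.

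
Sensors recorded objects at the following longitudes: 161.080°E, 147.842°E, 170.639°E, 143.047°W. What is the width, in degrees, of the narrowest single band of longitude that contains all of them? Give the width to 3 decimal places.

69.111°

Sort the longitudes: -143.047°, +147.842°, +161.080°, +170.639°.
Eastward gaps between consecutive values (wrapping around): 290.889°, 13.238°, 9.559°, 46.314°.
Largest gap = 290.889° ⇒ minimal covering band is its complement: 360° − 290.889° = 69.111°.
Band runs from +147.842° eastward to -143.047°, crossing the antimeridian.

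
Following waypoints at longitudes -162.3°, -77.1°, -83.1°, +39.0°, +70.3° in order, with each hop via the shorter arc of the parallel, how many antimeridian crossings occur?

0

Leg 1: -162.3° → -77.1°, shortest Δλ = 85.2° (east) — does not cross 180°.
Leg 2: -77.1° → -83.1°, shortest Δλ = -6.0° (west) — does not cross 180°.
Leg 3: -83.1° → +39.0°, shortest Δλ = 122.1° (east) — does not cross 180°.
Leg 4: +39.0° → +70.3°, shortest Δλ = 31.3° (east) — does not cross 180°.
Total crossings: 0.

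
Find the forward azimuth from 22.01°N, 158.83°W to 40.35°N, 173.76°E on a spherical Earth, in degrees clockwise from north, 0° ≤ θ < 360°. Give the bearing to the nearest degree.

315°

Δλ = 173.76 − -158.83 = 332.59°; wrapped into (−180°, 180°]: -27.41°.
θ = atan2( sin Δλ · cos φ₂ , cos φ₁ · sin φ₂ − sin φ₁ · cos φ₂ · cos Δλ )
  = atan2(-0.35084, 0.34672) = -45.338° → normalised to [0°, 360°): 314.662°.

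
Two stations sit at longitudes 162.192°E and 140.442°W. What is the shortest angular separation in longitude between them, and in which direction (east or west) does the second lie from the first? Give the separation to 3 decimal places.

57.366° east

Raw difference: -140.442 − 162.192 = -302.634°.
Normalise into (−180°, 180°]: -302.634° + 360° = 57.366°.
Positive ⇒ the second point lies to the east; separation 57.366°.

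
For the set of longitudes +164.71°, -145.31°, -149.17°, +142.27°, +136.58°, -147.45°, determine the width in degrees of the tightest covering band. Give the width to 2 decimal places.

Sort the longitudes: -149.17°, -147.45°, -145.31°, +136.58°, +142.27°, +164.71°.
Eastward gaps between consecutive values (wrapping around): 1.72°, 2.14°, 281.89°, 5.69°, 22.44°, 46.12°.
Largest gap = 281.89° ⇒ minimal covering band is its complement: 360° − 281.89° = 78.11°.
Band runs from +136.58° eastward to -145.31°, crossing the antimeridian.

78.11°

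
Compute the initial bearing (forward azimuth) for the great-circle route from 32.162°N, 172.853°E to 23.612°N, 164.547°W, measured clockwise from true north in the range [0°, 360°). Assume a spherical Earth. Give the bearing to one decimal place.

Δλ = -164.547 − 172.853 = -337.400°; wrapped into (−180°, 180°]: 22.600°.
θ = atan2( sin Δλ · cos φ₂ , cos φ₁ · sin φ₂ − sin φ₁ · cos φ₂ · cos Δλ )
  = atan2(0.35212, -0.11122) = 107.529° → normalised to [0°, 360°): 107.529°.

107.5°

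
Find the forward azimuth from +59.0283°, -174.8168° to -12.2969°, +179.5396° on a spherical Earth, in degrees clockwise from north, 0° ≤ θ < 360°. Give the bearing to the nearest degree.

186°

Δλ = 179.5396 − -174.8168 = 354.3564°; wrapped into (−180°, 180°]: -5.6436°.
θ = atan2( sin Δλ · cos φ₂ , cos φ₁ · sin φ₂ − sin φ₁ · cos φ₂ · cos Δλ )
  = atan2(-0.09608, -0.94329) = -174.184° → normalised to [0°, 360°): 185.816°.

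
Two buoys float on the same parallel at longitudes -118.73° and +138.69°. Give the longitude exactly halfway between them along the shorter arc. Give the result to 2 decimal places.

Signed shortest Δλ from -118.73° to +138.69° is -102.58°.
Midpoint longitude = -118.73° + (-102.58°)/2 = -118.73° − 51.29° = -170.02°.
(The naïve average (-118.73 + +138.69)/2 = 9.98° is on the wrong side of the globe.)

-170.02°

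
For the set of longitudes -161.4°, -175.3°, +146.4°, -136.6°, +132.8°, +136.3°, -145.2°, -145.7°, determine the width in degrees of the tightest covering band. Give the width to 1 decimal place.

Sort the longitudes: -175.3°, -161.4°, -145.7°, -145.2°, -136.6°, +132.8°, +136.3°, +146.4°.
Eastward gaps between consecutive values (wrapping around): 13.9°, 15.7°, 0.5°, 8.6°, 269.4°, 3.5°, 10.1°, 38.3°.
Largest gap = 269.4° ⇒ minimal covering band is its complement: 360° − 269.4° = 90.6°.
Band runs from +132.8° eastward to -136.6°, crossing the antimeridian.

90.6°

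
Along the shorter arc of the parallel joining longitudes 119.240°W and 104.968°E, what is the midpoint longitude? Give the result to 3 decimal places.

172.864°E

Signed shortest Δλ from -119.240° to +104.968° is -135.792°.
Midpoint longitude = -119.240° + (-135.792°)/2 = -119.240° − 67.896° = -187.136°.
Normalise into (−180°, 180°]: +172.864°.
(The naïve average (-119.240 + +104.968)/2 = -7.136° is on the wrong side of the globe.)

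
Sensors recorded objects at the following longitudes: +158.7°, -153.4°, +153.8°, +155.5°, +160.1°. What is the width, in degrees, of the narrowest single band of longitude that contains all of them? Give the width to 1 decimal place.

Sort the longitudes: -153.4°, +153.8°, +155.5°, +158.7°, +160.1°.
Eastward gaps between consecutive values (wrapping around): 307.2°, 1.7°, 3.2°, 1.4°, 46.5°.
Largest gap = 307.2° ⇒ minimal covering band is its complement: 360° − 307.2° = 52.8°.
Band runs from +153.8° eastward to -153.4°, crossing the antimeridian.

52.8°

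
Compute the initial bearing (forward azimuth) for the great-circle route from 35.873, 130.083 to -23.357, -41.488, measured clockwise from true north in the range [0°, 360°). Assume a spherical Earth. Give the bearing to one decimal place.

327.5°

Δλ = -41.488 − 130.083 = -171.571°.
θ = atan2( sin Δλ · cos φ₂ , cos φ₁ · sin φ₂ − sin φ₁ · cos φ₂ · cos Δλ )
  = atan2(-0.13457, 0.21090) = -32.541° → normalised to [0°, 360°): 327.459°.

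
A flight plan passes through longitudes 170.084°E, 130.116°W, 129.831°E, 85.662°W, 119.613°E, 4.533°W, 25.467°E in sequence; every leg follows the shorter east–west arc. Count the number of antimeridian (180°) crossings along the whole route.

4

Leg 1: +170.084° → -130.116°, shortest Δλ = 59.8° (east) — crosses 180°.
Leg 2: -130.116° → +129.831°, shortest Δλ = -100.053° (west) — crosses 180°.
Leg 3: +129.831° → -85.662°, shortest Δλ = 144.507° (east) — crosses 180°.
Leg 4: -85.662° → +119.613°, shortest Δλ = -154.725° (west) — crosses 180°.
Leg 5: +119.613° → -4.533°, shortest Δλ = -124.146° (west) — does not cross 180°.
Leg 6: -4.533° → +25.467°, shortest Δλ = 30.0° (east) — does not cross 180°.
Total crossings: 4.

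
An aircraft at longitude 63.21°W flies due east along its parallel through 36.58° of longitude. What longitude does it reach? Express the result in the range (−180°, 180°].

26.63°W

Start at -63.21°; shift +36.58° → -26.63°.
-26.63° already lies in (−180°, 180°].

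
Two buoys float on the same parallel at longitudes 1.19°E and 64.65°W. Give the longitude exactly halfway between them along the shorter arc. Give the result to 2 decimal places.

Signed shortest Δλ from +1.19° to -64.65° is -65.84°.
Midpoint longitude = +1.19° + (-65.84°)/2 = +1.19° − 32.92° = -31.73°.

31.73°W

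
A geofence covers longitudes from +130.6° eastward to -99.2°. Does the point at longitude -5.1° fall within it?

No

Band width going east from +130.6° to -99.2°: ((-99.2 − 130.6) mod 360) = 130.2°.
Offset of -5.1° east of the west edge: ((-5.1 − 130.6) mod 360) = 224.3°.
224.3° > 130.2° ⇒ outside.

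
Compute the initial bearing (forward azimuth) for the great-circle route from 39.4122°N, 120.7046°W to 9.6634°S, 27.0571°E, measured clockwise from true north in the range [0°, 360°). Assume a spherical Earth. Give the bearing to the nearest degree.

Δλ = 27.0571 − -120.7046 = 147.7617°.
θ = atan2( sin Δλ · cos φ₂ , cos φ₁ · sin φ₂ − sin φ₁ · cos φ₂ · cos Δλ )
  = atan2(0.52587, 0.39971) = 52.762° → normalised to [0°, 360°): 52.762°.

53°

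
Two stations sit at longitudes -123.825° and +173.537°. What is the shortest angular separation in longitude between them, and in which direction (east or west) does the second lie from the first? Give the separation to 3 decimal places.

62.638° west

Raw difference: 173.537 − -123.825 = 297.362°.
Normalise into (−180°, 180°]: 297.362° − 360° = -62.638°.
Negative ⇒ the second point lies to the west; separation 62.638°.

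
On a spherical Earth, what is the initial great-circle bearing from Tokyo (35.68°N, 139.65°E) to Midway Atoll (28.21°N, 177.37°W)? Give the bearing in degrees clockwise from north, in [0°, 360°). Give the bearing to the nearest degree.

Δλ = -177.37 − 139.65 = -317.02°; wrapped into (−180°, 180°]: 42.98°.
θ = atan2( sin Δλ · cos φ₂ , cos φ₁ · sin φ₂ − sin φ₁ · cos φ₂ · cos Δλ )
  = atan2(0.60077, 0.00795) = 89.242° → normalised to [0°, 360°): 89.242°.

89°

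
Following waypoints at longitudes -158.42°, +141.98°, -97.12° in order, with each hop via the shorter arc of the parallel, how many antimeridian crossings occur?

Leg 1: -158.42° → +141.98°, shortest Δλ = -59.6° (west) — crosses 180°.
Leg 2: +141.98° → -97.12°, shortest Δλ = 120.9° (east) — crosses 180°.
Total crossings: 2.

2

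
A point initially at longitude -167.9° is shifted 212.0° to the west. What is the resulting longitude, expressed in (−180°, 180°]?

Start at -167.9°; shift −212.0° → -379.9°.
-379.9° lies outside (−180°, 180°]; add 360° → -19.9°.

-19.9°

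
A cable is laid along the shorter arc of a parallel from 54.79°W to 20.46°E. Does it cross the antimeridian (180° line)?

No

Signed shortest Δλ = ((20.46 − -54.79 + 180) mod 360) − 180 = 75.25°.
Going east by 75.25° from -54.79° reaches +20.46° without touching 180°.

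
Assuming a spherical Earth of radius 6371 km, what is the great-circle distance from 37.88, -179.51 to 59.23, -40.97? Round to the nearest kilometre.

Δλ = -40.97 − -179.51 = 138.54°.
Δφ = 59.23 − 37.88 = 21.35°.
a = sin²(Δφ/2) + cos φ₁ · cos φ₂ · sin²(Δλ/2) = 0.387520.
c = 2·atan2(√a, √(1−a)) = 1.34389 rad → d = 6371·c ≈ 8561.95 km.

8562 km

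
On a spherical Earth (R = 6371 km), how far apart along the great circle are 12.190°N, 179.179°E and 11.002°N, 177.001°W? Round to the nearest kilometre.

Δλ = -177.001 − 179.179 = -356.180°; wrapped into (−180°, 180°]: 3.820°.
Δφ = 11.002 − 12.190 = -1.188°.
a = sin²(Δφ/2) + cos φ₁ · cos φ₂ · sin²(Δλ/2) = 0.001173.
c = 2·atan2(√a, √(1−a)) = 0.06852 rad → d = 6371·c ≈ 436.55 km.

437 km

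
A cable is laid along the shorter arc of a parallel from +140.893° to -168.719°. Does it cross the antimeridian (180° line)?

Yes

Naïve |-168.719 − 140.893| = 309.612° > 180°, so the shorter arc goes the other way round — across 180°.
Signed shortest Δλ = ((-168.719 − 140.893 + 180) mod 360) − 180 = 50.388°.
Going east by 50.388° from +140.893° passes through 180° before reaching -168.719°.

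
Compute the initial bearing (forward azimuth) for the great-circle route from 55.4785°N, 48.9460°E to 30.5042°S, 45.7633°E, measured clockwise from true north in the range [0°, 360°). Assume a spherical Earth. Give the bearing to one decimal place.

182.7°

Δλ = 45.7633 − 48.9460 = -3.1827°.
θ = atan2( sin Δλ · cos φ₂ , cos φ₁ · sin φ₂ − sin φ₁ · cos φ₂ · cos Δλ )
  = atan2(-0.04784, -0.99645) = -177.252° → normalised to [0°, 360°): 182.748°.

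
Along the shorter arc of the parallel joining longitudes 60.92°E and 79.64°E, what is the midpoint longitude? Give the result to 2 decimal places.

Signed shortest Δλ from +60.92° to +79.64° is +18.72°.
Midpoint longitude = +60.92° + (+18.72°)/2 = +60.92° + 9.36° = +70.28°.

70.28°E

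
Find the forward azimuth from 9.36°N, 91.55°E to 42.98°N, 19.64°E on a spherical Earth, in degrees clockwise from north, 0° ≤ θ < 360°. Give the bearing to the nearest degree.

Δλ = 19.64 − 91.55 = -71.91°.
θ = atan2( sin Δλ · cos φ₂ , cos φ₁ · sin φ₂ − sin φ₁ · cos φ₂ · cos Δλ )
  = atan2(-0.69543, 0.63572) = -47.568° → normalised to [0°, 360°): 312.432°.

312°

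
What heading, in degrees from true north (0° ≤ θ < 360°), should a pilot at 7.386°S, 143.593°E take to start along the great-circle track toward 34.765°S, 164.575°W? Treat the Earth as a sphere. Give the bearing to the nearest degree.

128°

Δλ = -164.575 − 143.593 = -308.168°; wrapped into (−180°, 180°]: 51.832°.
θ = atan2( sin Δλ · cos φ₂ , cos φ₁ · sin φ₂ − sin φ₁ · cos φ₂ · cos Δλ )
  = atan2(0.64586, -0.50022) = 127.758° → normalised to [0°, 360°): 127.758°.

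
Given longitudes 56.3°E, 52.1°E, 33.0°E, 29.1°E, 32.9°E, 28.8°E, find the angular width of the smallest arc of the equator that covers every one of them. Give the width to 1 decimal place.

27.5°

Sort the longitudes: +28.8°, +29.1°, +32.9°, +33.0°, +52.1°, +56.3°.
Eastward gaps between consecutive values (wrapping around): 0.3°, 3.8°, 0.1°, 19.1°, 4.2°, 332.5°.
Largest gap = 332.5° ⇒ minimal covering band is its complement: 360° − 332.5° = 27.5°.
Band runs from +28.8° eastward to +56.3°.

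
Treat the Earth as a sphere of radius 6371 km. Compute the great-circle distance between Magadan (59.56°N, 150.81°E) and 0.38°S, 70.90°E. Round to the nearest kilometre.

9478 km

Δλ = 70.90 − 150.81 = -79.91°.
Δφ = -0.38 − 59.56 = -59.94°.
a = sin²(Δφ/2) + cos φ₁ · cos φ₂ · sin²(Δλ/2) = 0.458480.
c = 2·atan2(√a, √(1−a)) = 1.48766 rad → d = 6371·c ≈ 9477.89 km.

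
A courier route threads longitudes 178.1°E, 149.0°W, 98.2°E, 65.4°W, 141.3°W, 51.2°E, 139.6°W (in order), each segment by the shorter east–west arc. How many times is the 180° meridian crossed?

Leg 1: +178.1° → -149.0°, shortest Δλ = 32.9° (east) — crosses 180°.
Leg 2: -149.0° → +98.2°, shortest Δλ = -112.8° (west) — crosses 180°.
Leg 3: +98.2° → -65.4°, shortest Δλ = -163.6° (west) — does not cross 180°.
Leg 4: -65.4° → -141.3°, shortest Δλ = -75.9° (west) — does not cross 180°.
Leg 5: -141.3° → +51.2°, shortest Δλ = -167.5° (west) — crosses 180°.
Leg 6: +51.2° → -139.6°, shortest Δλ = 169.2° (east) — crosses 180°.
Total crossings: 4.

4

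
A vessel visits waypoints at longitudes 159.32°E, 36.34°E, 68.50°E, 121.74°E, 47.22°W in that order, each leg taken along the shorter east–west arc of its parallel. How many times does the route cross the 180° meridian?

0

Leg 1: +159.32° → +36.34°, shortest Δλ = -122.98° (west) — does not cross 180°.
Leg 2: +36.34° → +68.50°, shortest Δλ = 32.16° (east) — does not cross 180°.
Leg 3: +68.50° → +121.74°, shortest Δλ = 53.24° (east) — does not cross 180°.
Leg 4: +121.74° → -47.22°, shortest Δλ = -168.96° (west) — does not cross 180°.
Total crossings: 0.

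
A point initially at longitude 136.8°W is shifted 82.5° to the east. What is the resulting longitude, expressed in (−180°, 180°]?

54.3°W

Start at -136.8°; shift +82.5° → -54.3°.
-54.3° already lies in (−180°, 180°].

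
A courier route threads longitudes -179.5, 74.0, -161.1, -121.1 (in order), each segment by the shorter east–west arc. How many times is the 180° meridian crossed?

2

Leg 1: -179.5° → +74.0°, shortest Δλ = -106.5° (west) — crosses 180°.
Leg 2: +74.0° → -161.1°, shortest Δλ = 124.9° (east) — crosses 180°.
Leg 3: -161.1° → -121.1°, shortest Δλ = 40.0° (east) — does not cross 180°.
Total crossings: 2.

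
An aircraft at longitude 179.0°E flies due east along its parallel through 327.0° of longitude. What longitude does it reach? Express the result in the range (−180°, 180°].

Start at +179.0°; shift +327.0° → +506.0°.
+506.0° lies outside (−180°, 180°]; subtract 360° → +146.0°.

146.0°E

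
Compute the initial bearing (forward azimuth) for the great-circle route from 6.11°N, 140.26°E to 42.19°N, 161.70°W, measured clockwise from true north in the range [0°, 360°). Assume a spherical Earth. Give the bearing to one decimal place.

Δλ = -161.70 − 140.26 = -301.96°; wrapped into (−180°, 180°]: 58.04°.
θ = atan2( sin Δλ · cos φ₂ , cos φ₁ · sin φ₂ − sin φ₁ · cos φ₂ · cos Δλ )
  = atan2(0.62861, 0.62603) = 45.118° → normalised to [0°, 360°): 45.118°.

45.1°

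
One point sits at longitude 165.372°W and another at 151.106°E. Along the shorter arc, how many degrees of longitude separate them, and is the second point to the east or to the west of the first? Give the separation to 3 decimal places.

43.522° west

Raw difference: 151.106 − -165.372 = 316.478°.
Normalise into (−180°, 180°]: 316.478° − 360° = -43.522°.
Negative ⇒ the second point lies to the west; separation 43.522°.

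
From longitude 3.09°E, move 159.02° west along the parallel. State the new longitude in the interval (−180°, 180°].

155.93°W

Start at +3.09°; shift −159.02° → -155.93°.
-155.93° already lies in (−180°, 180°].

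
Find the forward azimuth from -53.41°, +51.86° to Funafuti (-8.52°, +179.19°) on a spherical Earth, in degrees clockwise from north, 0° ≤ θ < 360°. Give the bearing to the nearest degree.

126°

Δλ = 179.19 − 51.86 = 127.33°.
θ = atan2( sin Δλ · cos φ₂ , cos φ₁ · sin φ₂ − sin φ₁ · cos φ₂ · cos Δλ )
  = atan2(0.78638, -0.56983) = 125.928° → normalised to [0°, 360°): 125.928°.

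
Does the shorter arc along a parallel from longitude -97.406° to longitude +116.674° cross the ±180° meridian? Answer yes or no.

Yes

Naïve |116.674 − -97.406| = 214.08° > 180°, so the shorter arc goes the other way round — across 180°.
Signed shortest Δλ = ((116.674 − -97.406 + 180) mod 360) − 180 = -145.92°.
Going west by 145.92° from -97.406° passes through 180° before reaching +116.674°.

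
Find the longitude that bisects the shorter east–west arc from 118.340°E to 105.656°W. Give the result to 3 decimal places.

Signed shortest Δλ from +118.340° to -105.656° is +136.004°.
Midpoint longitude = +118.340° + (+136.004°)/2 = +118.340° + 68.002° = +186.342°.
Normalise into (−180°, 180°]: -173.658°.
(The naïve average (+118.340 + -105.656)/2 = 6.342° is on the wrong side of the globe.)

173.658°W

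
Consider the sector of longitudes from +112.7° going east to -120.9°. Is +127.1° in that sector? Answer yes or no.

Yes

Band width going east from +112.7° to -120.9°: ((-120.9 − 112.7) mod 360) = 126.4°.
Offset of +127.1° east of the west edge: ((127.1 − 112.7) mod 360) = 14.4°.
14.4° ≤ 126.4° ⇒ inside.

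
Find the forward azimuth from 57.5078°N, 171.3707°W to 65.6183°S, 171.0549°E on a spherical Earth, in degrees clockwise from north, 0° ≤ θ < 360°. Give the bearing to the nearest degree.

189°

Δλ = 171.0549 − -171.3707 = 342.4256°; wrapped into (−180°, 180°]: -17.5744°.
θ = atan2( sin Δλ · cos φ₂ , cos φ₁ · sin φ₂ − sin φ₁ · cos φ₂ · cos Δλ )
  = atan2(-0.12465, -0.82122) = -171.369° → normalised to [0°, 360°): 188.631°.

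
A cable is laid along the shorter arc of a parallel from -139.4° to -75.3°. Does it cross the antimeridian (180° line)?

Signed shortest Δλ = ((-75.3 − -139.4 + 180) mod 360) − 180 = 64.1°.
Going east by 64.1° from -139.4° reaches -75.3° without touching 180°.

No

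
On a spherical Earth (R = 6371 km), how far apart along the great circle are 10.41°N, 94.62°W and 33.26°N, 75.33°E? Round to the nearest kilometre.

Δλ = 75.33 − -94.62 = 169.95°.
Δφ = 33.26 − 10.41 = 22.85°.
a = sin²(Δφ/2) + cos φ₁ · cos φ₂ · sin²(Δλ/2) = 0.855355.
c = 2·atan2(√a, √(1−a)) = 2.36130 rad → d = 6371·c ≈ 15043.86 km.

15044 km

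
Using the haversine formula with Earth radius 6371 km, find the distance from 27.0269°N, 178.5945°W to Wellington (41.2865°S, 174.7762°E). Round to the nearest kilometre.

7627 km

Δλ = 174.7762 − -178.5945 = 353.3707°; wrapped into (−180°, 180°]: -6.6293°.
Δφ = -41.2865 − 27.0269 = -68.3134°.
a = sin²(Δφ/2) + cos φ₁ · cos φ₂ · sin²(Δλ/2) = 0.317473.
c = 2·atan2(√a, √(1−a)) = 1.19711 rad → d = 6371·c ≈ 7626.76 km.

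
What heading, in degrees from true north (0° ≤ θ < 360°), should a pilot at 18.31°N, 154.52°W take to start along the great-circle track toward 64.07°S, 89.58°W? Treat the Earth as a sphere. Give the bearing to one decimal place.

156.5°

Δλ = -89.58 − -154.52 = 64.94°.
θ = atan2( sin Δλ · cos φ₂ , cos φ₁ · sin φ₂ − sin φ₁ · cos φ₂ · cos Δλ )
  = atan2(0.39611, -0.91198) = 156.523° → normalised to [0°, 360°): 156.523°.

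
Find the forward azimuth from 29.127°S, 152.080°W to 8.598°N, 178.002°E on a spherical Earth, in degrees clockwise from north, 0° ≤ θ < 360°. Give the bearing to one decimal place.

318.0°

Δλ = 178.002 − -152.080 = 330.082°; wrapped into (−180°, 180°]: -29.918°.
θ = atan2( sin Δλ · cos φ₂ , cos φ₁ · sin φ₂ − sin φ₁ · cos φ₂ · cos Δλ )
  = atan2(-0.49315, 0.54774) = -41.998° → normalised to [0°, 360°): 318.002°.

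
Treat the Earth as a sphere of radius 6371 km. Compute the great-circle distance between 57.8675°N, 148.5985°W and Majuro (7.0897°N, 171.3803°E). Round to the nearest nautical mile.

3568 nmi

Δλ = 171.3803 − -148.5985 = 319.9788°; wrapped into (−180°, 180°]: -40.0212°.
Δφ = 7.0897 − 57.8675 = -50.7778°.
a = sin²(Δφ/2) + cos φ₁ · cos φ₂ · sin²(Δλ/2) = 0.245640.
c = 2·atan2(√a, √(1−a)) = 1.03710 rad → d = 6371·c ≈ 6607.36 km ≈ 3567.69 nmi.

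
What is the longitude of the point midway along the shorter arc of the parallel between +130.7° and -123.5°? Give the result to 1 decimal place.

-176.4°

Signed shortest Δλ from +130.7° to -123.5° is +105.8°.
Midpoint longitude = +130.7° + (+105.8°)/2 = +130.7° + 52.9° = +183.6°.
Normalise into (−180°, 180°]: -176.4°.
(The naïve average (+130.7 + -123.5)/2 = 3.6° is on the wrong side of the globe.)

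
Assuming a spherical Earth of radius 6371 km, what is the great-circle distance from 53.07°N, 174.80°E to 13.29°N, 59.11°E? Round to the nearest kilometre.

Δλ = 59.11 − 174.80 = -115.69°.
Δφ = 13.29 − 53.07 = -39.78°.
a = sin²(Δφ/2) + cos φ₁ · cos φ₂ · sin²(Δλ/2) = 0.534865.
c = 2·atan2(√a, √(1−a)) = 1.64058 rad → d = 6371·c ≈ 10452.15 km.

10452 km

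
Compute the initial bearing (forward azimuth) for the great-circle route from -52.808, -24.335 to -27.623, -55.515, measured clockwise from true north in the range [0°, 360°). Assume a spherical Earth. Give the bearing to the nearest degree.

Δλ = -55.515 − -24.335 = -31.180°.
θ = atan2( sin Δλ · cos φ₂ , cos φ₁ · sin φ₂ − sin φ₁ · cos φ₂ · cos Δλ )
  = atan2(-0.45872, 0.32358) = -54.800° → normalised to [0°, 360°): 305.200°.

305°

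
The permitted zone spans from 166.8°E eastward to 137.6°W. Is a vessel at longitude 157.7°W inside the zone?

Yes

Band width going east from +166.8° to -137.6°: ((-137.6 − 166.8) mod 360) = 55.6°.
Offset of -157.7° east of the west edge: ((-157.7 − 166.8) mod 360) = 35.5°.
35.5° ≤ 55.6° ⇒ inside.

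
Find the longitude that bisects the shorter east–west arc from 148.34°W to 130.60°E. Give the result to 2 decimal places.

Signed shortest Δλ from -148.34° to +130.60° is -81.06°.
Midpoint longitude = -148.34° + (-81.06°)/2 = -148.34° − 40.53° = -188.87°.
Normalise into (−180°, 180°]: +171.13°.
(The naïve average (-148.34 + +130.60)/2 = -8.87° is on the wrong side of the globe.)

171.13°E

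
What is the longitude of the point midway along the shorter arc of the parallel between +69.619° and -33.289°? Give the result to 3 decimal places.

+18.165°

Signed shortest Δλ from +69.619° to -33.289° is -102.908°.
Midpoint longitude = +69.619° + (-102.908°)/2 = +69.619° − 51.454° = +18.165°.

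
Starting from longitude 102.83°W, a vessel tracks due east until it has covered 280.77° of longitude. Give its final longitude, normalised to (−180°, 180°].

177.94°E

Start at -102.83°; shift +280.77° → +177.94°.
+177.94° already lies in (−180°, 180°].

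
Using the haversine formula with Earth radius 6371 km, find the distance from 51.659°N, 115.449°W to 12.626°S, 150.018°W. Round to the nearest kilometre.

7885 km

Δλ = -150.018 − -115.449 = -34.569°.
Δφ = -12.626 − 51.659 = -64.285°.
a = sin²(Δφ/2) + cos φ₁ · cos φ₂ · sin²(Δλ/2) = 0.336491.
c = 2·atan2(√a, √(1−a)) = 1.23765 rad → d = 6371·c ≈ 7885.07 km.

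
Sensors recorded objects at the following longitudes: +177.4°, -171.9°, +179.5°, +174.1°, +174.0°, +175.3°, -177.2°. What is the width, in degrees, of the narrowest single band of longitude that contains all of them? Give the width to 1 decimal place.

14.1°

Sort the longitudes: -177.2°, -171.9°, +174.0°, +174.1°, +175.3°, +177.4°, +179.5°.
Eastward gaps between consecutive values (wrapping around): 5.3°, 345.9°, 0.1°, 1.2°, 2.1°, 2.1°, 3.3°.
Largest gap = 345.9° ⇒ minimal covering band is its complement: 360° − 345.9° = 14.1°.
Band runs from +174.0° eastward to -171.9°, crossing the antimeridian.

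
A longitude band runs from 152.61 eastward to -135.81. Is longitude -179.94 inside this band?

Band width going east from +152.61° to -135.81°: ((-135.81 − 152.61) mod 360) = 71.58°.
Offset of -179.94° east of the west edge: ((-179.94 − 152.61) mod 360) = 27.45°.
27.45° ≤ 71.58° ⇒ inside.

Yes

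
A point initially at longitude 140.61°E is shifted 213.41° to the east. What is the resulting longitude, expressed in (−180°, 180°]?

Start at +140.61°; shift +213.41° → +354.02°.
+354.02° lies outside (−180°, 180°]; subtract 360° → -5.98°.

5.98°W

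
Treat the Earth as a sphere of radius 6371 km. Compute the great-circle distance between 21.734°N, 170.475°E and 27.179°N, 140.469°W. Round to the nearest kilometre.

Δλ = -140.469 − 170.475 = -310.944°; wrapped into (−180°, 180°]: 49.056°.
Δφ = 27.179 − 21.734 = 5.445°.
a = sin²(Δφ/2) + cos φ₁ · cos φ₂ · sin²(Δλ/2) = 0.144668.
c = 2·atan2(√a, √(1−a)) = 0.78036 rad → d = 6371·c ≈ 4971.64 km.

4972 km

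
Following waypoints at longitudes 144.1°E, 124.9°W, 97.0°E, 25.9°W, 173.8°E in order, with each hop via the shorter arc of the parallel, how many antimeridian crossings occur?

3

Leg 1: +144.1° → -124.9°, shortest Δλ = 91.0° (east) — crosses 180°.
Leg 2: -124.9° → +97.0°, shortest Δλ = -138.1° (west) — crosses 180°.
Leg 3: +97.0° → -25.9°, shortest Δλ = -122.9° (west) — does not cross 180°.
Leg 4: -25.9° → +173.8°, shortest Δλ = -160.3° (west) — crosses 180°.
Total crossings: 3.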